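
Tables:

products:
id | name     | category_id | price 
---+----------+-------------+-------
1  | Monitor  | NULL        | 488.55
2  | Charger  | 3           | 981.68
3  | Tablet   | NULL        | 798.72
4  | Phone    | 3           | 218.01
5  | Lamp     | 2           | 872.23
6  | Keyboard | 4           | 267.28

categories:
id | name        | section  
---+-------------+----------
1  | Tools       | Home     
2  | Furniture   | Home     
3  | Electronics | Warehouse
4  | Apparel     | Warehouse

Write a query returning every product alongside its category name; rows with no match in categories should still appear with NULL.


LEFT JOIN keeps every row from products (the left table); where category_id has no match in categories, the category columns become NULL. Walk through each product:
  - product 1 (Monitor): category_id=NULL, no match -> kept with NULL
  - product 2 (Charger): category_id=3 -> matches Electronics
  - product 3 (Tablet): category_id=NULL, no match -> kept with NULL
  - product 4 (Phone): category_id=3 -> matches Electronics
  - product 5 (Lamp): category_id=2 -> matches Furniture
  - product 6 (Keyboard): category_id=4 -> matches Apparel
All 6 rows appear; 2 have NULL category.

SQL:
SELECT a.name, b.name AS category
FROM products a
LEFT JOIN categories b ON a.category_id = b.id

Result:
name     | category   
---------+------------
Monitor  | NULL       
Charger  | Electronics
Tablet   | NULL       
Phone    | Electronics
Lamp     | Furniture  
Keyboard | Apparel    


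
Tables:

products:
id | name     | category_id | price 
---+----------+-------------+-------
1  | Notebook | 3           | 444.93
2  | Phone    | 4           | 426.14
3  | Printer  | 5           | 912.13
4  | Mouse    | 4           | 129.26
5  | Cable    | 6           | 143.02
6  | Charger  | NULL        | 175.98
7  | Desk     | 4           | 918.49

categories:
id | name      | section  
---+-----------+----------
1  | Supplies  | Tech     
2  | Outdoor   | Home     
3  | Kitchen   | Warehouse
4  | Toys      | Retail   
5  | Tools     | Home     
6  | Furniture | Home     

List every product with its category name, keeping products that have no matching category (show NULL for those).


LEFT JOIN keeps every row from products (the left table); where category_id has no match in categories, the category columns become NULL. Walk through each product:
  - product 1 (Notebook): category_id=3 -> matches Kitchen
  - product 2 (Phone): category_id=4 -> matches Toys
  - product 3 (Printer): category_id=5 -> matches Tools
  - product 4 (Mouse): category_id=4 -> matches Toys
  - product 5 (Cable): category_id=6 -> matches Furniture
  - product 6 (Charger): category_id=NULL, no match -> kept with NULL
  - product 7 (Desk): category_id=4 -> matches Toys
All 7 rows appear; 1 has NULL category.

SQL:
SELECT a.name, b.name AS category
FROM products a
LEFT JOIN categories b ON a.category_id = b.id

Result:
name     | category 
---------+----------
Notebook | Kitchen  
Phone    | Toys     
Printer  | Tools    
Mouse    | Toys     
Cable    | Furniture
Charger  | NULL     
Desk     | Toys     


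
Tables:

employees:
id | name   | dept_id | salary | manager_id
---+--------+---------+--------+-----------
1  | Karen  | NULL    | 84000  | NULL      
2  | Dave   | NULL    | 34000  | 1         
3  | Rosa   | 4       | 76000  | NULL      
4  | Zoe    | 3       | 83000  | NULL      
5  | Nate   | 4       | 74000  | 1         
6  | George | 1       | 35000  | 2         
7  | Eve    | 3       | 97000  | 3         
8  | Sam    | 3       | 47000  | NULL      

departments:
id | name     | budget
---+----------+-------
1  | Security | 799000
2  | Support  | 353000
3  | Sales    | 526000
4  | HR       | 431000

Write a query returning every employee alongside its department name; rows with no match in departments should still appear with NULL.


LEFT JOIN keeps every row from employees (the left table); where dept_id has no match in departments, the department columns become NULL. Walk through each employee:
  - employee 1 (Karen): dept_id=NULL, no match -> kept with NULL
  - employee 2 (Dave): dept_id=NULL, no match -> kept with NULL
  - employee 3 (Rosa): dept_id=4 -> matches HR
  - employee 4 (Zoe): dept_id=3 -> matches Sales
  - employee 5 (Nate): dept_id=4 -> matches HR
  - employee 6 (George): dept_id=1 -> matches Security
  - employee 7 (Eve): dept_id=3 -> matches Sales
  - employee 8 (Sam): dept_id=3 -> matches Sales
All 8 rows appear; 2 have NULL department.

SQL:
SELECT a.name, b.name AS department
FROM employees a
LEFT JOIN departments b ON a.dept_id = b.id

Result:
name   | department
-------+-----------
Karen  | NULL      
Dave   | NULL      
Rosa   | HR        
Zoe    | Sales     
Nate   | HR        
George | Security  
Eve    | Sales     
Sam    | Sales     


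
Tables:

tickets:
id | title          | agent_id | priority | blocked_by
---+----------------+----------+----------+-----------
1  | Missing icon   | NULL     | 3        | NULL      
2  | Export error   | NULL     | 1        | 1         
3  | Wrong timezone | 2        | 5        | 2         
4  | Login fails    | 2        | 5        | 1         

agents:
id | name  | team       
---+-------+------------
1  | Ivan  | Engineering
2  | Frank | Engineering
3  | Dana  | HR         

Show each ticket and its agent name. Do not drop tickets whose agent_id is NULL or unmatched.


LEFT JOIN keeps every row from tickets (the left table); where agent_id has no match in agents, the agent columns become NULL. Walk through each ticket:
  - ticket 1 (Missing icon): agent_id=NULL, no match -> kept with NULL
  - ticket 2 (Export error): agent_id=NULL, no match -> kept with NULL
  - ticket 3 (Wrong timezone): agent_id=2 -> matches Frank
  - ticket 4 (Login fails): agent_id=2 -> matches Frank
All 4 rows appear; 2 have NULL agent.

SQL:
SELECT a.title, b.name AS agent
FROM tickets a
LEFT JOIN agents b ON a.agent_id = b.id

Result:
title          | agent
---------------+------
Missing icon   | NULL 
Export error   | NULL 
Wrong timezone | Frank
Login fails    | Frank


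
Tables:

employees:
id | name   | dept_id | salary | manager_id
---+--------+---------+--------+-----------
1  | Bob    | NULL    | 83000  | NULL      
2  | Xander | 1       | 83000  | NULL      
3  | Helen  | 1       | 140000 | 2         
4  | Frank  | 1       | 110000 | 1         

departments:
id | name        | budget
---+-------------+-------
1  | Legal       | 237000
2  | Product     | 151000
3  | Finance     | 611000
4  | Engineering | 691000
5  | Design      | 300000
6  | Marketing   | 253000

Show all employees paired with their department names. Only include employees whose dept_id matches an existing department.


INNER JOIN keeps only employees rows whose dept_id matches an id in departments. Walk through each employee:
  - employee 1 (Bob): dept_id=NULL, no match -> dropped
  - employee 2 (Xander): dept_id=1 -> matches Legal
  - employee 3 (Helen): dept_id=1 -> matches Legal
  - employee 4 (Frank): dept_id=1 -> matches Legal
So 1 of 4 rows is dropped.

SQL:
SELECT a.name, b.name AS department
FROM employees a
INNER JOIN departments b ON a.dept_id = b.id

Result:
name   | department
-------+-----------
Xander | Legal     
Helen  | Legal     
Frank  | Legal     


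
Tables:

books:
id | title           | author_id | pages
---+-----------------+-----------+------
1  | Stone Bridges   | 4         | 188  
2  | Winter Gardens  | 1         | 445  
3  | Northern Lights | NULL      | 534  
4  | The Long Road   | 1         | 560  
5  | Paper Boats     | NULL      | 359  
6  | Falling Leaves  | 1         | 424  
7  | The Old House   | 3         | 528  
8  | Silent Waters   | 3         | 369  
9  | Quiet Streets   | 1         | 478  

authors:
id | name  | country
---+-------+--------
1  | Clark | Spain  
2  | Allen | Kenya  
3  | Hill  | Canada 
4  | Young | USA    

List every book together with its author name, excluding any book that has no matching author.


INNER JOIN keeps only books rows whose author_id matches an id in authors. Walk through each book:
  - book 1 (Stone Bridges): author_id=4 -> matches Young
  - book 2 (Winter Gardens): author_id=1 -> matches Clark
  - book 3 (Northern Lights): author_id=NULL, no match -> dropped
  - book 4 (The Long Road): author_id=1 -> matches Clark
  - book 5 (Paper Boats): author_id=NULL, no match -> dropped
  - book 6 (Falling Leaves): author_id=1 -> matches Clark
  - book 7 (The Old House): author_id=3 -> matches Hill
  - book 8 (Silent Waters): author_id=3 -> matches Hill
  - book 9 (Quiet Streets): author_id=1 -> matches Clark
So 2 of 9 rows are dropped.

SQL:
SELECT a.title, b.name AS author
FROM books a
INNER JOIN authors b ON a.author_id = b.id

Result:
title          | author
---------------+-------
Stone Bridges  | Young 
Winter Gardens | Clark 
The Long Road  | Clark 
Falling Leaves | Clark 
The Old House  | Hill  
Silent Waters  | Hill  
Quiet Streets  | Clark 


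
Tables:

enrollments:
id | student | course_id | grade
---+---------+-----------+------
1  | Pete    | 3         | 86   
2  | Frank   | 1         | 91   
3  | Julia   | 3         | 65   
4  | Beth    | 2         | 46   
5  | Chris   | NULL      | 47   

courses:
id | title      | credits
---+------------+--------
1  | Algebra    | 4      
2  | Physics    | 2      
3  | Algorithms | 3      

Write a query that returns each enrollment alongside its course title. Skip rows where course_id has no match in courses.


INNER JOIN keeps only enrollments rows whose course_id matches an id in courses. Walk through each enrollment:
  - enrollment 1 (Pete): course_id=3 -> matches Algorithms
  - enrollment 2 (Frank): course_id=1 -> matches Algebra
  - enrollment 3 (Julia): course_id=3 -> matches Algorithms
  - enrollment 4 (Beth): course_id=2 -> matches Physics
  - enrollment 5 (Chris): course_id=NULL, no match -> dropped
So 1 of 5 rows is dropped.

SQL:
SELECT a.student, b.title AS course
FROM enrollments a
INNER JOIN courses b ON a.course_id = b.id

Result:
student | course    
--------+-----------
Pete    | Algorithms
Frank   | Algebra   
Julia   | Algorithms
Beth    | Physics   


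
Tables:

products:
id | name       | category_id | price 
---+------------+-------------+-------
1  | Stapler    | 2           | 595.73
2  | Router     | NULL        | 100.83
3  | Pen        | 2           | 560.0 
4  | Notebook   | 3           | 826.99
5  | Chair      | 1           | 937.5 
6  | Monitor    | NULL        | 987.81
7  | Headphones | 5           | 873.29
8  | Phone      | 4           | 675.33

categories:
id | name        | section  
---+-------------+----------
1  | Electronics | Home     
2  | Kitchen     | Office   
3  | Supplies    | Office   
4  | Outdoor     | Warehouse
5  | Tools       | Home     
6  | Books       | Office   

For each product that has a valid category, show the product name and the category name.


INNER JOIN keeps only products rows whose category_id matches an id in categories. Walk through each product:
  - product 1 (Stapler): category_id=2 -> matches Kitchen
  - product 2 (Router): category_id=NULL, no match -> dropped
  - product 3 (Pen): category_id=2 -> matches Kitchen
  - product 4 (Notebook): category_id=3 -> matches Supplies
  - product 5 (Chair): category_id=1 -> matches Electronics
  - product 6 (Monitor): category_id=NULL, no match -> dropped
  - product 7 (Headphones): category_id=5 -> matches Tools
  - product 8 (Phone): category_id=4 -> matches Outdoor
So 2 of 8 rows are dropped.

SQL:
SELECT a.name, b.name AS category
FROM products a
INNER JOIN categories b ON a.category_id = b.id

Result:
name       | category   
-----------+------------
Stapler    | Kitchen    
Pen        | Kitchen    
Notebook   | Supplies   
Chair      | Electronics
Headphones | Tools      
Phone      | Outdoor    


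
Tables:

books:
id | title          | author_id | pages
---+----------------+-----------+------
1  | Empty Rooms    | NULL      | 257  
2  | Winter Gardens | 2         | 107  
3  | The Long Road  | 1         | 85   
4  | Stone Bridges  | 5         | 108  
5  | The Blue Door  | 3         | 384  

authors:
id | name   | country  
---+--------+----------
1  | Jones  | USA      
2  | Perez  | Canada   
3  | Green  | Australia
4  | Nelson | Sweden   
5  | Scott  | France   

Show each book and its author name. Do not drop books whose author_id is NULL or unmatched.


LEFT JOIN keeps every row from books (the left table); where author_id has no match in authors, the author columns become NULL. Walk through each book:
  - book 1 (Empty Rooms): author_id=NULL, no match -> kept with NULL
  - book 2 (Winter Gardens): author_id=2 -> matches Perez
  - book 3 (The Long Road): author_id=1 -> matches Jones
  - book 4 (Stone Bridges): author_id=5 -> matches Scott
  - book 5 (The Blue Door): author_id=3 -> matches Green
All 5 rows appear; 1 has NULL author.

SQL:
SELECT a.title, b.name AS author
FROM books a
LEFT JOIN authors b ON a.author_id = b.id

Result:
title          | author
---------------+-------
Empty Rooms    | NULL  
Winter Gardens | Perez 
The Long Road  | Jones 
Stone Bridges  | Scott 
The Blue Door  | Green 


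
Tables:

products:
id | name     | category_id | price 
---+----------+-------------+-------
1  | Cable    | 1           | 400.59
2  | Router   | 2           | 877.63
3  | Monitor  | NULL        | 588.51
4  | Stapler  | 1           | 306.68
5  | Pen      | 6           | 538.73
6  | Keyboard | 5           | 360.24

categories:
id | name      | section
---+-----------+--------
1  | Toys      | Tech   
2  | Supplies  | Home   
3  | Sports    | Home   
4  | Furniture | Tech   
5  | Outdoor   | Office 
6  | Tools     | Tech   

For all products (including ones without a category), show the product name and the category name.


LEFT JOIN keeps every row from products (the left table); where category_id has no match in categories, the category columns become NULL. Walk through each product:
  - product 1 (Cable): category_id=1 -> matches Toys
  - product 2 (Router): category_id=2 -> matches Supplies
  - product 3 (Monitor): category_id=NULL, no match -> kept with NULL
  - product 4 (Stapler): category_id=1 -> matches Toys
  - product 5 (Pen): category_id=6 -> matches Tools
  - product 6 (Keyboard): category_id=5 -> matches Outdoor
All 6 rows appear; 1 has NULL category.

SQL:
SELECT a.name, b.name AS category
FROM products a
LEFT JOIN categories b ON a.category_id = b.id

Result:
name     | category
---------+---------
Cable    | Toys    
Router   | Supplies
Monitor  | NULL    
Stapler  | Toys    
Pen      | Tools   
Keyboard | Outdoor 


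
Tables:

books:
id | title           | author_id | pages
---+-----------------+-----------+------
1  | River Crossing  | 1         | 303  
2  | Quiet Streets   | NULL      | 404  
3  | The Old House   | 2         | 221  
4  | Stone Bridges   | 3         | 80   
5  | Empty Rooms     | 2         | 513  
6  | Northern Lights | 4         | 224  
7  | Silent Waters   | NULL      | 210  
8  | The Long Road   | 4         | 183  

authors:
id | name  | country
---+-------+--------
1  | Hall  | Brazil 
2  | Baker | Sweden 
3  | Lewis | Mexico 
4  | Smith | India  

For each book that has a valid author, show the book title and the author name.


INNER JOIN keeps only books rows whose author_id matches an id in authors. Walk through each book:
  - book 1 (River Crossing): author_id=1 -> matches Hall
  - book 2 (Quiet Streets): author_id=NULL, no match -> dropped
  - book 3 (The Old House): author_id=2 -> matches Baker
  - book 4 (Stone Bridges): author_id=3 -> matches Lewis
  - book 5 (Empty Rooms): author_id=2 -> matches Baker
  - book 6 (Northern Lights): author_id=4 -> matches Smith
  - book 7 (Silent Waters): author_id=NULL, no match -> dropped
  - book 8 (The Long Road): author_id=4 -> matches Smith
So 2 of 8 rows are dropped.

SQL:
SELECT a.title, b.name AS author
FROM books a
INNER JOIN authors b ON a.author_id = b.id

Result:
title           | author
----------------+-------
River Crossing  | Hall  
The Old House   | Baker 
Stone Bridges   | Lewis 
Empty Rooms     | Baker 
Northern Lights | Smith 
The Long Road   | Smith 


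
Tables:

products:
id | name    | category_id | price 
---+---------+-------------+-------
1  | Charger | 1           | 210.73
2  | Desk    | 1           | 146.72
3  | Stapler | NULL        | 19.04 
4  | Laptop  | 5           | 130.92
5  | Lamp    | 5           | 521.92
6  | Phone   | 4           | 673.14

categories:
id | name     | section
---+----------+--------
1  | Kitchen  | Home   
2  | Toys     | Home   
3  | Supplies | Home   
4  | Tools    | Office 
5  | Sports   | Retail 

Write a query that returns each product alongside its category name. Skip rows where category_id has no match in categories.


INNER JOIN keeps only products rows whose category_id matches an id in categories. Walk through each product:
  - product 1 (Charger): category_id=1 -> matches Kitchen
  - product 2 (Desk): category_id=1 -> matches Kitchen
  - product 3 (Stapler): category_id=NULL, no match -> dropped
  - product 4 (Laptop): category_id=5 -> matches Sports
  - product 5 (Lamp): category_id=5 -> matches Sports
  - product 6 (Phone): category_id=4 -> matches Tools
So 1 of 6 rows is dropped.

SQL:
SELECT a.name, b.name AS category
FROM products a
INNER JOIN categories b ON a.category_id = b.id

Result:
name    | category
--------+---------
Charger | Kitchen 
Desk    | Kitchen 
Laptop  | Sports  
Lamp    | Sports  
Phone   | Tools   


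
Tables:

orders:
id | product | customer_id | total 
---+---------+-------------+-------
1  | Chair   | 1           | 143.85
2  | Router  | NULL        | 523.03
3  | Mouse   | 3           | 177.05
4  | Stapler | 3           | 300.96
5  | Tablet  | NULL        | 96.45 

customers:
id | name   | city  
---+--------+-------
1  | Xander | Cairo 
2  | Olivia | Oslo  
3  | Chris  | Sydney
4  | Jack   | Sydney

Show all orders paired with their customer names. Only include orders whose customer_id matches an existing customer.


INNER JOIN keeps only orders rows whose customer_id matches an id in customers. Walk through each order:
  - order 1 (Chair): customer_id=1 -> matches Xander
  - order 2 (Router): customer_id=NULL, no match -> dropped
  - order 3 (Mouse): customer_id=3 -> matches Chris
  - order 4 (Stapler): customer_id=3 -> matches Chris
  - order 5 (Tablet): customer_id=NULL, no match -> dropped
So 2 of 5 rows are dropped.

SQL:
SELECT a.product, b.name AS customer
FROM orders a
INNER JOIN customers b ON a.customer_id = b.id

Result:
product | customer
--------+---------
Chair   | Xander  
Mouse   | Chris   
Stapler | Chris   


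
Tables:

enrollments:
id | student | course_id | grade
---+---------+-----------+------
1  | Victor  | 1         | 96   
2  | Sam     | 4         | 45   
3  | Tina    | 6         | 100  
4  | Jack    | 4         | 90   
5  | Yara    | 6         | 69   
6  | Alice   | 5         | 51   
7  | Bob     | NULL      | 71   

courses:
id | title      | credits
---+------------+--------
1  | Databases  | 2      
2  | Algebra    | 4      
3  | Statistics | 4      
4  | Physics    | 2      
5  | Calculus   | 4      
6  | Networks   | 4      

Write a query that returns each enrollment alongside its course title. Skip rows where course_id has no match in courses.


INNER JOIN keeps only enrollments rows whose course_id matches an id in courses. Walk through each enrollment:
  - enrollment 1 (Victor): course_id=1 -> matches Databases
  - enrollment 2 (Sam): course_id=4 -> matches Physics
  - enrollment 3 (Tina): course_id=6 -> matches Networks
  - enrollment 4 (Jack): course_id=4 -> matches Physics
  - enrollment 5 (Yara): course_id=6 -> matches Networks
  - enrollment 6 (Alice): course_id=5 -> matches Calculus
  - enrollment 7 (Bob): course_id=NULL, no match -> dropped
So 1 of 7 rows is dropped.

SQL:
SELECT a.student, b.title AS course
FROM enrollments a
INNER JOIN courses b ON a.course_id = b.id

Result:
student | course   
--------+----------
Victor  | Databases
Sam     | Physics  
Tina    | Networks 
Jack    | Physics  
Yara    | Networks 
Alice   | Calculus 


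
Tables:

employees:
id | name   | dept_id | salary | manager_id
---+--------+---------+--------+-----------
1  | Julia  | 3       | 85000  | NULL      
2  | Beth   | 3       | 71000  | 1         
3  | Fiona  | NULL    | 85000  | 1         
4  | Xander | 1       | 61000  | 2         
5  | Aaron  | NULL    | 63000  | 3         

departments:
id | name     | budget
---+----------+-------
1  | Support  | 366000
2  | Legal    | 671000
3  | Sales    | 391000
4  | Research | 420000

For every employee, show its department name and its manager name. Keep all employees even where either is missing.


Two LEFT JOINs from the same base table employees: one to departments via dept_id, one to employees itself via manager_id. Both are LEFT so every employee is preserved.
Match against departments:
  - employee 1 (Julia): dept_id=3 -> matches Sales
  - employee 2 (Beth): dept_id=3 -> matches Sales
  - employee 3 (Fiona): dept_id=NULL, no match -> kept with NULL
  - employee 4 (Xander): dept_id=1 -> matches Support
  - employee 5 (Aaron): dept_id=NULL, no match -> kept with NULL
Match against employees (self):
  - employee 1 (Julia): manager_id=NULL -> NULL
  - employee 2 (Beth): manager_id=1 -> Julia
  - employee 3 (Fiona): manager_id=1 -> Julia
  - employee 4 (Xander): manager_id=2 -> Beth
  - employee 5 (Aaron): manager_id=3 -> Fiona

SQL:
SELECT a.name, b.name AS department, c.name AS manager
FROM employees a
LEFT JOIN departments b ON a.dept_id = b.id
LEFT JOIN employees c ON a.manager_id = c.id

Result:
name   | department | manager
-------+------------+--------
Julia  | Sales      | NULL   
Beth   | Sales      | Julia  
Fiona  | NULL       | Julia  
Xander | Support    | Beth   
Aaron  | NULL       | Fiona  


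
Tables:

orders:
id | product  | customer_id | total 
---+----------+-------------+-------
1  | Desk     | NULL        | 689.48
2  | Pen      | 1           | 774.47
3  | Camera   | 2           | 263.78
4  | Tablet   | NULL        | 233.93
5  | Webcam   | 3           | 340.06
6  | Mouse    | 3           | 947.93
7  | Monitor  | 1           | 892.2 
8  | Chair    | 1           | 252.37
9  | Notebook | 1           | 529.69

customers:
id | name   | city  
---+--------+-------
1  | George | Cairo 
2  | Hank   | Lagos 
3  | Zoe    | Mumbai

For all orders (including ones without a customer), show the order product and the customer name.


LEFT JOIN keeps every row from orders (the left table); where customer_id has no match in customers, the customer columns become NULL. Walk through each order:
  - order 1 (Desk): customer_id=NULL, no match -> kept with NULL
  - order 2 (Pen): customer_id=1 -> matches George
  - order 3 (Camera): customer_id=2 -> matches Hank
  - order 4 (Tablet): customer_id=NULL, no match -> kept with NULL
  - order 5 (Webcam): customer_id=3 -> matches Zoe
  - order 6 (Mouse): customer_id=3 -> matches Zoe
  - order 7 (Monitor): customer_id=1 -> matches George
  - order 8 (Chair): customer_id=1 -> matches George
  - order 9 (Notebook): customer_id=1 -> matches George
All 9 rows appear; 2 have NULL customer.

SQL:
SELECT a.product, b.name AS customer
FROM orders a
LEFT JOIN customers b ON a.customer_id = b.id

Result:
product  | customer
---------+---------
Desk     | NULL    
Pen      | George  
Camera   | Hank    
Tablet   | NULL    
Webcam   | Zoe     
Mouse    | Zoe     
Monitor  | George  
Chair    | George  
Notebook | George  


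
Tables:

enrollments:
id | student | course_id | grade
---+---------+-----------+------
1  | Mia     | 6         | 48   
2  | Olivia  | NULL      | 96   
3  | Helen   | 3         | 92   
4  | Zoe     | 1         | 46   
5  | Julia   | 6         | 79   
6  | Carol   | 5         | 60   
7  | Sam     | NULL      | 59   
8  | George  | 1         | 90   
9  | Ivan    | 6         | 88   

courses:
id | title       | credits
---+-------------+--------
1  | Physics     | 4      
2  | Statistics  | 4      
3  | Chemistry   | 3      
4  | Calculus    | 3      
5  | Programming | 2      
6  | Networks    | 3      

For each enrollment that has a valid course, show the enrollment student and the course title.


INNER JOIN keeps only enrollments rows whose course_id matches an id in courses. Walk through each enrollment:
  - enrollment 1 (Mia): course_id=6 -> matches Networks
  - enrollment 2 (Olivia): course_id=NULL, no match -> dropped
  - enrollment 3 (Helen): course_id=3 -> matches Chemistry
  - enrollment 4 (Zoe): course_id=1 -> matches Physics
  - enrollment 5 (Julia): course_id=6 -> matches Networks
  - enrollment 6 (Carol): course_id=5 -> matches Programming
  - enrollment 7 (Sam): course_id=NULL, no match -> dropped
  - enrollment 8 (George): course_id=1 -> matches Physics
  - enrollment 9 (Ivan): course_id=6 -> matches Networks
So 2 of 9 rows are dropped.

SQL:
SELECT a.student, b.title AS course
FROM enrollments a
INNER JOIN courses b ON a.course_id = b.id

Result:
student | course     
--------+------------
Mia     | Networks   
Helen   | Chemistry  
Zoe     | Physics    
Julia   | Networks   
Carol   | Programming
George  | Physics    
Ivan    | Networks   


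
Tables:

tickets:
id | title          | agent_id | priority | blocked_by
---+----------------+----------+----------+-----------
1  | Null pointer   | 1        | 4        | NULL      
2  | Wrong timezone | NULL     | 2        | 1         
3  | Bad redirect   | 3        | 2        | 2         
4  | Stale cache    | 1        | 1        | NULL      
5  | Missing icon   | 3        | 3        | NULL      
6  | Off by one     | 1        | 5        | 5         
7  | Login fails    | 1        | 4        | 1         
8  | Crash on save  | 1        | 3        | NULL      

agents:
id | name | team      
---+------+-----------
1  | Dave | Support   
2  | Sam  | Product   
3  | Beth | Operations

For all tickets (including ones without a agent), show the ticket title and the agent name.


LEFT JOIN keeps every row from tickets (the left table); where agent_id has no match in agents, the agent columns become NULL. Walk through each ticket:
  - ticket 1 (Null pointer): agent_id=1 -> matches Dave
  - ticket 2 (Wrong timezone): agent_id=NULL, no match -> kept with NULL
  - ticket 3 (Bad redirect): agent_id=3 -> matches Beth
  - ticket 4 (Stale cache): agent_id=1 -> matches Dave
  - ticket 5 (Missing icon): agent_id=3 -> matches Beth
  - ticket 6 (Off by one): agent_id=1 -> matches Dave
  - ticket 7 (Login fails): agent_id=1 -> matches Dave
  - ticket 8 (Crash on save): agent_id=1 -> matches Dave
All 8 rows appear; 1 has NULL agent.

SQL:
SELECT a.title, b.name AS agent
FROM tickets a
LEFT JOIN agents b ON a.agent_id = b.id

Result:
title          | agent
---------------+------
Null pointer   | Dave 
Wrong timezone | NULL 
Bad redirect   | Beth 
Stale cache    | Dave 
Missing icon   | Beth 
Off by one     | Dave 
Login fails    | Dave 
Crash on save  | Dave 


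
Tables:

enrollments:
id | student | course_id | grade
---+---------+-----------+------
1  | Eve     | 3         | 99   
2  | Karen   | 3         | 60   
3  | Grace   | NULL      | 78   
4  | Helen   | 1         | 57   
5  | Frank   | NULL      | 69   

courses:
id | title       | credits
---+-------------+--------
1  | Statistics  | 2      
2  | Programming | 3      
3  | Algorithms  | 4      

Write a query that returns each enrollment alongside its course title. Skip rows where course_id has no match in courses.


INNER JOIN keeps only enrollments rows whose course_id matches an id in courses. Walk through each enrollment:
  - enrollment 1 (Eve): course_id=3 -> matches Algorithms
  - enrollment 2 (Karen): course_id=3 -> matches Algorithms
  - enrollment 3 (Grace): course_id=NULL, no match -> dropped
  - enrollment 4 (Helen): course_id=1 -> matches Statistics
  - enrollment 5 (Frank): course_id=NULL, no match -> dropped
So 2 of 5 rows are dropped.

SQL:
SELECT a.student, b.title AS course
FROM enrollments a
INNER JOIN courses b ON a.course_id = b.id

Result:
student | course    
--------+-----------
Eve     | Algorithms
Karen   | Algorithms
Helen   | Statistics


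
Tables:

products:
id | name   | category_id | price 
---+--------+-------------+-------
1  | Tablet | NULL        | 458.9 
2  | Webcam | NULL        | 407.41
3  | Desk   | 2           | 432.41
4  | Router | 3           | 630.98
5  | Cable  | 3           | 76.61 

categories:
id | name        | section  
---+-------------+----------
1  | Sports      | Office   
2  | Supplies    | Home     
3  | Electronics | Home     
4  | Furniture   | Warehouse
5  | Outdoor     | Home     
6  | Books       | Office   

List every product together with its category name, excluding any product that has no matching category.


INNER JOIN keeps only products rows whose category_id matches an id in categories. Walk through each product:
  - product 1 (Tablet): category_id=NULL, no match -> dropped
  - product 2 (Webcam): category_id=NULL, no match -> dropped
  - product 3 (Desk): category_id=2 -> matches Supplies
  - product 4 (Router): category_id=3 -> matches Electronics
  - product 5 (Cable): category_id=3 -> matches Electronics
So 2 of 5 rows are dropped.

SQL:
SELECT a.name, b.name AS category
FROM products a
INNER JOIN categories b ON a.category_id = b.id

Result:
name   | category   
-------+------------
Desk   | Supplies   
Router | Electronics
Cable  | Electronics


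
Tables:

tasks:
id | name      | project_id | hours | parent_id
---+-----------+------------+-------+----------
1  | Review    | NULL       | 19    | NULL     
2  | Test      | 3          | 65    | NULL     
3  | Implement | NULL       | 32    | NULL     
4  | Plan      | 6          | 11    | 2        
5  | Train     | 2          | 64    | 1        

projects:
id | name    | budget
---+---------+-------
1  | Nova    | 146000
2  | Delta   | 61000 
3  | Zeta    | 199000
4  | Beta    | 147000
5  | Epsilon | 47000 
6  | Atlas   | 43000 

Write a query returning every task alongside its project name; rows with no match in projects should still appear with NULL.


LEFT JOIN keeps every row from tasks (the left table); where project_id has no match in projects, the project columns become NULL. Walk through each task:
  - task 1 (Review): project_id=NULL, no match -> kept with NULL
  - task 2 (Test): project_id=3 -> matches Zeta
  - task 3 (Implement): project_id=NULL, no match -> kept with NULL
  - task 4 (Plan): project_id=6 -> matches Atlas
  - task 5 (Train): project_id=2 -> matches Delta
All 5 rows appear; 2 have NULL project.

SQL:
SELECT a.name, b.name AS project
FROM tasks a
LEFT JOIN projects b ON a.project_id = b.id

Result:
name      | project
----------+--------
Review    | NULL   
Test      | Zeta   
Implement | NULL   
Plan      | Atlas  
Train     | Delta  


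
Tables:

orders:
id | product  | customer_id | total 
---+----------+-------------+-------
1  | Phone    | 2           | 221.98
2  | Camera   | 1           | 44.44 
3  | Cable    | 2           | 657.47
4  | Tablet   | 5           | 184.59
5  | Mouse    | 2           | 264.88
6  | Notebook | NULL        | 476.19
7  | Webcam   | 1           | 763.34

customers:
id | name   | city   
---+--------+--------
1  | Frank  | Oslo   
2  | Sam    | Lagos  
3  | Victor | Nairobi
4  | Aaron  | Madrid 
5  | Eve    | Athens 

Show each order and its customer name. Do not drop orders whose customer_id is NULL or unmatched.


LEFT JOIN keeps every row from orders (the left table); where customer_id has no match in customers, the customer columns become NULL. Walk through each order:
  - order 1 (Phone): customer_id=2 -> matches Sam
  - order 2 (Camera): customer_id=1 -> matches Frank
  - order 3 (Cable): customer_id=2 -> matches Sam
  - order 4 (Tablet): customer_id=5 -> matches Eve
  - order 5 (Mouse): customer_id=2 -> matches Sam
  - order 6 (Notebook): customer_id=NULL, no match -> kept with NULL
  - order 7 (Webcam): customer_id=1 -> matches Frank
All 7 rows appear; 1 has NULL customer.

SQL:
SELECT a.product, b.name AS customer
FROM orders a
LEFT JOIN customers b ON a.customer_id = b.id

Result:
product  | customer
---------+---------
Phone    | Sam     
Camera   | Frank   
Cable    | Sam     
Tablet   | Eve     
Mouse    | Sam     
Notebook | NULL    
Webcam   | Frank   


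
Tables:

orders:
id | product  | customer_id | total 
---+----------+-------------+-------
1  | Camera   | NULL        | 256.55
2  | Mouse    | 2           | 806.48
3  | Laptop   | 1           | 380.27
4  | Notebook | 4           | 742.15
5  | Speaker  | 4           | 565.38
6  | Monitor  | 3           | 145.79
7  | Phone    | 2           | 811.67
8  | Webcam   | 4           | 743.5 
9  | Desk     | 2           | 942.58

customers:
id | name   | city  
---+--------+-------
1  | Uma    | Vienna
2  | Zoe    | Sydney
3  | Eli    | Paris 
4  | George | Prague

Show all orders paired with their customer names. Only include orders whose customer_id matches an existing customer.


INNER JOIN keeps only orders rows whose customer_id matches an id in customers. Walk through each order:
  - order 1 (Camera): customer_id=NULL, no match -> dropped
  - order 2 (Mouse): customer_id=2 -> matches Zoe
  - order 3 (Laptop): customer_id=1 -> matches Uma
  - order 4 (Notebook): customer_id=4 -> matches George
  - order 5 (Speaker): customer_id=4 -> matches George
  - order 6 (Monitor): customer_id=3 -> matches Eli
  - order 7 (Phone): customer_id=2 -> matches Zoe
  - order 8 (Webcam): customer_id=4 -> matches George
  - order 9 (Desk): customer_id=2 -> matches Zoe
So 1 of 9 rows is dropped.

SQL:
SELECT a.product, b.name AS customer
FROM orders a
INNER JOIN customers b ON a.customer_id = b.id

Result:
product  | customer
---------+---------
Mouse    | Zoe     
Laptop   | Uma     
Notebook | George  
Speaker  | George  
Monitor  | Eli     
Phone    | Zoe     
Webcam   | George  
Desk     | Zoe     


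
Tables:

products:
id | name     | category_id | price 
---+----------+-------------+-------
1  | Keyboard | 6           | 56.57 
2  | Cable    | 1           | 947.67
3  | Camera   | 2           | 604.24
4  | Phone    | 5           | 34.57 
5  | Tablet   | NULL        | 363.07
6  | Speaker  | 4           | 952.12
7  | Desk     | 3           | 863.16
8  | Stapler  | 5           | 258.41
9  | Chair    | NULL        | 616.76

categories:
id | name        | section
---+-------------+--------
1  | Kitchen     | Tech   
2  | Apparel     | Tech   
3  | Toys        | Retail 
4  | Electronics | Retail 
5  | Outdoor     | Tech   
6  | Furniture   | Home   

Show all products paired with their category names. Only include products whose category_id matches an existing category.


INNER JOIN keeps only products rows whose category_id matches an id in categories. Walk through each product:
  - product 1 (Keyboard): category_id=6 -> matches Furniture
  - product 2 (Cable): category_id=1 -> matches Kitchen
  - product 3 (Camera): category_id=2 -> matches Apparel
  - product 4 (Phone): category_id=5 -> matches Outdoor
  - product 5 (Tablet): category_id=NULL, no match -> dropped
  - product 6 (Speaker): category_id=4 -> matches Electronics
  - product 7 (Desk): category_id=3 -> matches Toys
  - product 8 (Stapler): category_id=5 -> matches Outdoor
  - product 9 (Chair): category_id=NULL, no match -> dropped
So 2 of 9 rows are dropped.

SQL:
SELECT a.name, b.name AS category
FROM products a
INNER JOIN categories b ON a.category_id = b.id

Result:
name     | category   
---------+------------
Keyboard | Furniture  
Cable    | Kitchen    
Camera   | Apparel    
Phone    | Outdoor    
Speaker  | Electronics
Desk     | Toys       
Stapler  | Outdoor    


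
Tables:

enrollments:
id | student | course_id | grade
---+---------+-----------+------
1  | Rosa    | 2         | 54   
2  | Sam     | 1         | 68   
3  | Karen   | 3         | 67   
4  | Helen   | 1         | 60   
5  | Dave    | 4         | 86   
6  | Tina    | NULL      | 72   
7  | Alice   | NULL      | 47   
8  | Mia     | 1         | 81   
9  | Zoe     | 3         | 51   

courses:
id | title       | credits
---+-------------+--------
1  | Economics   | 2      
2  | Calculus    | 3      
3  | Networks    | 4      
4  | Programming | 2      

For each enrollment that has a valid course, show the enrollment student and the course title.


INNER JOIN keeps only enrollments rows whose course_id matches an id in courses. Walk through each enrollment:
  - enrollment 1 (Rosa): course_id=2 -> matches Calculus
  - enrollment 2 (Sam): course_id=1 -> matches Economics
  - enrollment 3 (Karen): course_id=3 -> matches Networks
  - enrollment 4 (Helen): course_id=1 -> matches Economics
  - enrollment 5 (Dave): course_id=4 -> matches Programming
  - enrollment 6 (Tina): course_id=NULL, no match -> dropped
  - enrollment 7 (Alice): course_id=NULL, no match -> dropped
  - enrollment 8 (Mia): course_id=1 -> matches Economics
  - enrollment 9 (Zoe): course_id=3 -> matches Networks
So 2 of 9 rows are dropped.

SQL:
SELECT a.student, b.title AS course
FROM enrollments a
INNER JOIN courses b ON a.course_id = b.id

Result:
student | course     
--------+------------
Rosa    | Calculus   
Sam     | Economics  
Karen   | Networks   
Helen   | Economics  
Dave    | Programming
Mia     | Economics  
Zoe     | Networks   


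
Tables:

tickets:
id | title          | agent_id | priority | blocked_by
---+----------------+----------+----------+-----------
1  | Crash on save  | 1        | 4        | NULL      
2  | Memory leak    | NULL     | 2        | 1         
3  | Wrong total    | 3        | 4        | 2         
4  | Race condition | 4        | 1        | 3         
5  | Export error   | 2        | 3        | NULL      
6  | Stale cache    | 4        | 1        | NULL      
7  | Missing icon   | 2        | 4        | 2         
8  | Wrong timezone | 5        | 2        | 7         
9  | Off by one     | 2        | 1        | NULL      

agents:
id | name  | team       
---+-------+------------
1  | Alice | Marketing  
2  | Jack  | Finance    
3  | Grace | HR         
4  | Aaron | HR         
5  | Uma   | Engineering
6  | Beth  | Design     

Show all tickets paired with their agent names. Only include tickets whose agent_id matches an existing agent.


INNER JOIN keeps only tickets rows whose agent_id matches an id in agents. Walk through each ticket:
  - ticket 1 (Crash on save): agent_id=1 -> matches Alice
  - ticket 2 (Memory leak): agent_id=NULL, no match -> dropped
  - ticket 3 (Wrong total): agent_id=3 -> matches Grace
  - ticket 4 (Race condition): agent_id=4 -> matches Aaron
  - ticket 5 (Export error): agent_id=2 -> matches Jack
  - ticket 6 (Stale cache): agent_id=4 -> matches Aaron
  - ticket 7 (Missing icon): agent_id=2 -> matches Jack
  - ticket 8 (Wrong timezone): agent_id=5 -> matches Uma
  - ticket 9 (Off by one): agent_id=2 -> matches Jack
So 1 of 9 rows is dropped.

SQL:
SELECT a.title, b.name AS agent
FROM tickets a
INNER JOIN agents b ON a.agent_id = b.id

Result:
title          | agent
---------------+------
Crash on save  | Alice
Wrong total    | Grace
Race condition | Aaron
Export error   | Jack 
Stale cache    | Aaron
Missing icon   | Jack 
Wrong timezone | Uma  
Off by one     | Jack 


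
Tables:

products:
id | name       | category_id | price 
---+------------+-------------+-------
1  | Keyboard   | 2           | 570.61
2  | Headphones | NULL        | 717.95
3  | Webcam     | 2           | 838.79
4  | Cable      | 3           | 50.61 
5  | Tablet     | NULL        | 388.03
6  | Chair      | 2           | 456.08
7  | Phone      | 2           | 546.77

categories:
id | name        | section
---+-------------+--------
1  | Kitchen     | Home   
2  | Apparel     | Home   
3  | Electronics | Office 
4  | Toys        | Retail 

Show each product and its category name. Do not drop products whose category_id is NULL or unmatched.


LEFT JOIN keeps every row from products (the left table); where category_id has no match in categories, the category columns become NULL. Walk through each product:
  - product 1 (Keyboard): category_id=2 -> matches Apparel
  - product 2 (Headphones): category_id=NULL, no match -> kept with NULL
  - product 3 (Webcam): category_id=2 -> matches Apparel
  - product 4 (Cable): category_id=3 -> matches Electronics
  - product 5 (Tablet): category_id=NULL, no match -> kept with NULL
  - product 6 (Chair): category_id=2 -> matches Apparel
  - product 7 (Phone): category_id=2 -> matches Apparel
All 7 rows appear; 2 have NULL category.

SQL:
SELECT a.name, b.name AS category
FROM products a
LEFT JOIN categories b ON a.category_id = b.id

Result:
name       | category   
-----------+------------
Keyboard   | Apparel    
Headphones | NULL       
Webcam     | Apparel    
Cable      | Electronics
Tablet     | NULL       
Chair      | Apparel    
Phone      | Apparel    
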